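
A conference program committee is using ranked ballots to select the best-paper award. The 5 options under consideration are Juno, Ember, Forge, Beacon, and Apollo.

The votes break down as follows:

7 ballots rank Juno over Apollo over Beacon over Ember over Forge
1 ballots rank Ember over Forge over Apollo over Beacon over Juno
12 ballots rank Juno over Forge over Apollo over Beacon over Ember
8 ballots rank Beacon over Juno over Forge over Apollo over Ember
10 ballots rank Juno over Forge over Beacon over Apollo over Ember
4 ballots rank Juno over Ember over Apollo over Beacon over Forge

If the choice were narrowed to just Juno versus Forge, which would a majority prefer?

Juno

Ballots ranking Juno above Forge: 7+12+8+10+4 = 41.
Ballots ranking Forge above Juno: 1.
Juno wins the head-to-head, 41–1.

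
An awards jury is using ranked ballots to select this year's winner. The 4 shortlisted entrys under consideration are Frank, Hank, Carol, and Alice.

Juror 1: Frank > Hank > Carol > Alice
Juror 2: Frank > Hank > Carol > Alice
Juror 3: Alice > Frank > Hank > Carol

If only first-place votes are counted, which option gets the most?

Frank

First-place vote totals:
  Frank: 2
  Hank: 0
  Carol: 0
  Alice: 1
Frank has the most first-place votes.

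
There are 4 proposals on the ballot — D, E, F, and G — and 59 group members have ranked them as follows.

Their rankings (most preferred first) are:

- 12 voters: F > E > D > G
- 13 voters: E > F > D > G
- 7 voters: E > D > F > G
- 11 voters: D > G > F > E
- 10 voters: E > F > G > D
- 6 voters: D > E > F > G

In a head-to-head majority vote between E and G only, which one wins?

Ballots ranking E above G: 12+13+7+10+6 = 48.
Ballots ranking G above E: 11.
E wins the head-to-head, 48–11.

E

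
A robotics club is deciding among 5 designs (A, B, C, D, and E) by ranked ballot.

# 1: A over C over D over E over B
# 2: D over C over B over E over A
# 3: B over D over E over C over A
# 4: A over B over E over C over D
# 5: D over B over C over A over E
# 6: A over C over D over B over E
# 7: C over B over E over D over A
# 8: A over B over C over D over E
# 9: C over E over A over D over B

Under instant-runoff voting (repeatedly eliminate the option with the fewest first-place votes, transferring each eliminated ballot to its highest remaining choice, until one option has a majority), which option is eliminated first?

Round 1: A 4, C 2, D 2, B 1, E 0. E has the fewest and is eliminated.
Round 2: A 4, C 2, D 2, B 1. B has the fewest and is eliminated.
Round 3: A 4, D 3, C 2. C has the fewest and is eliminated.
Round 4: A 5, D 4. A has a majority.

E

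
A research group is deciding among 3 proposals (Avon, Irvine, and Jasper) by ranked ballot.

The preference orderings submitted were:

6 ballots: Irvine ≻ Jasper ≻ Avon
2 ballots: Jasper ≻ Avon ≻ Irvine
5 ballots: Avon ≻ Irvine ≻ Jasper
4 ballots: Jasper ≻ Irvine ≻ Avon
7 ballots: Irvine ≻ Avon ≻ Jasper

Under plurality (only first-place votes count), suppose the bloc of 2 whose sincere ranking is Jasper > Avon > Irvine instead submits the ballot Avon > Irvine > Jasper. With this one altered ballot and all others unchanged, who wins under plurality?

Irvine

First-place totals with the altered ballot: Avon 7, Irvine 13, Jasper 4.
The winner is unchanged: still Irvine.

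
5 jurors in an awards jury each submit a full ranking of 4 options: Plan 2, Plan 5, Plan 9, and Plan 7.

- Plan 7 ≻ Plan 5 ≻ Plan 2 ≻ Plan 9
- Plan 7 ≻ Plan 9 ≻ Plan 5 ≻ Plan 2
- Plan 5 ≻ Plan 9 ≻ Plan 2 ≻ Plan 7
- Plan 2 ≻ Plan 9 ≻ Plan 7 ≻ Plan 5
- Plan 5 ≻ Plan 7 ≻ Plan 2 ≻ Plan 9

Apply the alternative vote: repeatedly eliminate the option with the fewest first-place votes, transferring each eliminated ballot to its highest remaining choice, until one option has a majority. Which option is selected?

Round 1: Plan 5 2, Plan 7 2, Plan 2 1, Plan 9 0. Plan 9 has the fewest and is eliminated.
Round 2: Plan 5 2, Plan 7 2, Plan 2 1. Plan 2 has the fewest and is eliminated.
Round 3: Plan 7 3, Plan 5 2. Plan 7 has a majority.

Plan 7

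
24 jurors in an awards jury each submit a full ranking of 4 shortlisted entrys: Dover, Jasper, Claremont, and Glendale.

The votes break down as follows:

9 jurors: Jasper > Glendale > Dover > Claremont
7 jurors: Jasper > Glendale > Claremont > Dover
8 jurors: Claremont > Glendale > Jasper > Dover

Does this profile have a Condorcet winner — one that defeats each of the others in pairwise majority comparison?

Yes

Head-to-head results (24 voters total):
Dover vs Jasper: Jasper wins 24–0.
Dover vs Claremont: Claremont wins 15–9.
Dover vs Glendale: Glendale wins 24–0.
Jasper vs Claremont: Jasper wins 16–8.
Jasper vs Glendale: Jasper wins 16–8.
Claremont vs Glendale: Glendale wins 16–8.
Jasper beats each rival — Dover (24–0), Claremont (16–8), Glendale (16–8) — so Jasper is the Condorcet winner.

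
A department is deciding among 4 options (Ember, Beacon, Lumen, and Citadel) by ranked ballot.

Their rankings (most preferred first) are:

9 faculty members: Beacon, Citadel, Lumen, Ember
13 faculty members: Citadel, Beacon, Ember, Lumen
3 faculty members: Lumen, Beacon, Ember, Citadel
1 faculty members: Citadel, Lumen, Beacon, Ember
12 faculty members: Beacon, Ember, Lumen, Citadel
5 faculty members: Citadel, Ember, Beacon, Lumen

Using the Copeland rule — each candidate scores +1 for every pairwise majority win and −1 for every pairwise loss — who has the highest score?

Beacon

Pairwise results:
  Ember vs Beacon: Beacon wins 38–5.
  Ember vs Lumen: Ember wins 30–13.
  Ember vs Citadel: Citadel wins 28–15.
  Beacon vs Lumen: Beacon wins 39–4.
  Beacon vs Citadel: Beacon wins 24–19.
  Lumen vs Citadel: Citadel wins 28–15.
Copeland scores (wins − losses):
  Ember: 1 − 2 = -1
  Beacon: 3 − 0 = 3
  Lumen: 0 − 3 = -3
  Citadel: 2 − 1 = 1
Beacon has the best Copeland score.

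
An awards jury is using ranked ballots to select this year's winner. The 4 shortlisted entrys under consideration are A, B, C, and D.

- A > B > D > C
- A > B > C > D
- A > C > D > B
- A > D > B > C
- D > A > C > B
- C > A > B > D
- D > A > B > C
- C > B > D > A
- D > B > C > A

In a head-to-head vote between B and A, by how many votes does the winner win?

5

Ballots ranking B above A: 2.
Ballots ranking A above B: 7.
A wins 7–2, a margin of 5.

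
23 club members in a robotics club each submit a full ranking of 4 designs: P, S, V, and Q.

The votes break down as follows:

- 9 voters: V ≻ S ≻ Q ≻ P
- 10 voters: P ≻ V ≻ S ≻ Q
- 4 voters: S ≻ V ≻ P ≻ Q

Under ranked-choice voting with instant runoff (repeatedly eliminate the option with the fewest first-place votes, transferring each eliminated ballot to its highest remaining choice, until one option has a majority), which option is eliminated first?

Q

Round 1: P 10, V 9, S 4, Q 0. Q has the fewest and is eliminated.
Round 2: P 10, V 9, S 4. S has the fewest and is eliminated.
Round 3: V 13, P 10. V has a majority.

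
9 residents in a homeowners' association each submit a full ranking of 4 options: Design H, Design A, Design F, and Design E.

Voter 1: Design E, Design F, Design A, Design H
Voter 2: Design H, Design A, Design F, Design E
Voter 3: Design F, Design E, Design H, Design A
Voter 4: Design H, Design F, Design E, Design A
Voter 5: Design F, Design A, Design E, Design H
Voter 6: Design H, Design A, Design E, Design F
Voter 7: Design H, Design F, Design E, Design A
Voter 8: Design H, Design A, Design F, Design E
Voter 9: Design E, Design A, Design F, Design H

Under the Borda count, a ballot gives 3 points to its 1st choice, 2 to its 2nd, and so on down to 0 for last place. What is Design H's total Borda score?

Borda scores:
  Design H: 0 + 3 + 1 + 3 + 0 + 3 + 3 + 3 + 0 = 16
  Design A: 1 + 2 + 0 + 0 + 2 + 2 + 0 + 2 + 2 = 11
  Design F: 2 + 1 + 3 + 2 + 3 + 0 + 2 + 1 + 1 = 15
  Design E: 3 + 0 + 2 + 1 + 1 + 1 + 1 + 0 + 3 = 12

16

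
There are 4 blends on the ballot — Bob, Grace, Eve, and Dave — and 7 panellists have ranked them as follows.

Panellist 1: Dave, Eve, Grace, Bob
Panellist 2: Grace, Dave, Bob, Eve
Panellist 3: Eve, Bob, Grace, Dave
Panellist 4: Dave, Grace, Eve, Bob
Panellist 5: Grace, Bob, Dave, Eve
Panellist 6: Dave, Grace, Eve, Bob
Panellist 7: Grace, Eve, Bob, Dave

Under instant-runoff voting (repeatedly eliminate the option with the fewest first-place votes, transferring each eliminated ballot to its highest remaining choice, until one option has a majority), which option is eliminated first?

Round 1: Grace 3, Dave 3, Eve 1, Bob 0. Bob has the fewest and is eliminated.
Round 2: Grace 3, Dave 3, Eve 1. Eve has the fewest and is eliminated.
Round 3: Grace 4, Dave 3. Grace has a majority.

Bob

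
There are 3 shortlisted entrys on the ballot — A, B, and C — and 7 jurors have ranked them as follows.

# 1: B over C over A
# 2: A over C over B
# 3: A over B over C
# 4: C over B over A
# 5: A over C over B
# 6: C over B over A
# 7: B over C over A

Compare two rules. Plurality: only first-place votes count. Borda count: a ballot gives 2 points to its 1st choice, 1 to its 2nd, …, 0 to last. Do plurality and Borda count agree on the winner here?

Plurality first-place counts: A 3, B 2, C 2 → A.
Borda totals: A 6, B 7, C 8 → C.
The two rules disagree: plurality picks A, Borda picks C.

No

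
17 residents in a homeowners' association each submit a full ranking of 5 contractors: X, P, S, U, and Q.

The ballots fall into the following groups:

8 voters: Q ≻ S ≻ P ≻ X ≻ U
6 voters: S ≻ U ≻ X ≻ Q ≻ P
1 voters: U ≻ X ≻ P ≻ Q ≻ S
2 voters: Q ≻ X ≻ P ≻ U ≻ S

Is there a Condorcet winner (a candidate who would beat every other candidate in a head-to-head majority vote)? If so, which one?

Head-to-head results (17 voters total):
X vs P: X wins 9–8.
X vs S: S wins 14–3.
X vs U: X wins 10–7.
X vs Q: Q wins 10–7.
P vs S: S wins 14–3.
P vs U: P wins 10–7.
P vs Q: Q wins 16–1.
S vs U: S wins 14–3.
S vs Q: Q wins 11–6.
U vs Q: Q wins 10–7.
Q beats each rival — X (10–7), P (16–1), S (11–6), U (10–7) — so Q is the Condorcet winner.

Q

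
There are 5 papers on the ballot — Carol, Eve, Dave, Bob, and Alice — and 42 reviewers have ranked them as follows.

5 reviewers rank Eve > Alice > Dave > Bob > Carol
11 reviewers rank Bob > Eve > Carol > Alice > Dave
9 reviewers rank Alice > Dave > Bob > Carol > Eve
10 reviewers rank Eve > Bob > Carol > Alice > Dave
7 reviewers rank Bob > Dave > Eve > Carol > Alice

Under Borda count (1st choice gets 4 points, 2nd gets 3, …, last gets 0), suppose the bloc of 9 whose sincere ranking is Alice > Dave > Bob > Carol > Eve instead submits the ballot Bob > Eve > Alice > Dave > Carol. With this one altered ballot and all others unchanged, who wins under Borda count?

Borda totals with the altered ballot: Carol 49, Eve 134, Dave 40, Bob 143, Alice 54.
The winner is unchanged: still Bob.

Bob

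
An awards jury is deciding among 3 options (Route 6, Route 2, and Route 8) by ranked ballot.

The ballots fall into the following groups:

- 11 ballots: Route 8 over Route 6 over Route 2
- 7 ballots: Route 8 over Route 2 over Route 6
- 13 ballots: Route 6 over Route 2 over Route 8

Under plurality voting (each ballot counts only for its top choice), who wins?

Route 8

First-place vote totals:
  Route 6: 13
  Route 2: 0
  Route 8: 18
Route 8 has the most first-place votes.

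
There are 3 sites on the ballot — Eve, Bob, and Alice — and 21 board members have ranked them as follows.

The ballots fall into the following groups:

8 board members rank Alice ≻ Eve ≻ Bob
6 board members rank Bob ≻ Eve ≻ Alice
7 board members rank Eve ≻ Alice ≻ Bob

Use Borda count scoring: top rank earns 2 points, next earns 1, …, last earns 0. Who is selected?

Borda scores:
  Eve: 8·1 + 6·1 + 7·2 = 28
  Bob: 8·0 + 6·2 + 7·0 = 12
  Alice: 8·2 + 6·0 + 7·1 = 23
Eve has the highest total.

Eve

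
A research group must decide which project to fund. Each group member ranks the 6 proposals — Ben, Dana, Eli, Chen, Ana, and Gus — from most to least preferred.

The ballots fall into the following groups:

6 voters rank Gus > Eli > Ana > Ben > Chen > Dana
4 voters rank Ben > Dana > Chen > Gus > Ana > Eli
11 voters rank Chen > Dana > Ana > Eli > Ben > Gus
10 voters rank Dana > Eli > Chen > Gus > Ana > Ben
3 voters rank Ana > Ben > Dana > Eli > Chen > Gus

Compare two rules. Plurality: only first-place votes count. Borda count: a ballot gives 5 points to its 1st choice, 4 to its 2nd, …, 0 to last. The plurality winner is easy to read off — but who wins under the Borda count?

Dana

Plurality first-place counts: Ben 4, Dana 10, Eli 0, Chen 11, Ana 3, Gus 6 → Chen.
Borda totals: Ben 55, Dana 119, Eli 92, Chen 106, Ana 80, Gus 58 → Dana.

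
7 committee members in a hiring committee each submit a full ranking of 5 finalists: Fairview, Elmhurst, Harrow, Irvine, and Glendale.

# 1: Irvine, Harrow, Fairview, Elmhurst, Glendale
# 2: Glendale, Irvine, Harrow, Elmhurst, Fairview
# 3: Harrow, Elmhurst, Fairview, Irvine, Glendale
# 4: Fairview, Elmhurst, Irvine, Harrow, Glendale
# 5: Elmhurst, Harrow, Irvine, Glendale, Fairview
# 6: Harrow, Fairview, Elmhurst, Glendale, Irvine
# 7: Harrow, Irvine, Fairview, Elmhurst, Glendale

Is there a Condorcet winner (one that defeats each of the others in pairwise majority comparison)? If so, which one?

Harrow

Head-to-head results (7 voters total):
Fairview vs Elmhurst: Fairview wins 4–3.
Fairview vs Harrow: Harrow wins 6–1.
Fairview vs Irvine: Irvine wins 4–3.
Fairview vs Glendale: Fairview wins 5–2.
Elmhurst vs Harrow: Harrow wins 5–2.
Elmhurst vs Irvine: Elmhurst wins 4–3.
Elmhurst vs Glendale: Elmhurst wins 6–1.
Harrow vs Irvine: Harrow wins 4–3.
Harrow vs Glendale: Harrow wins 6–1.
Irvine vs Glendale: Irvine wins 5–2.
Harrow beats each rival — Fairview (6–1), Elmhurst (5–2), Irvine (4–3), Glendale (6–1) — so Harrow is the Condorcet winner.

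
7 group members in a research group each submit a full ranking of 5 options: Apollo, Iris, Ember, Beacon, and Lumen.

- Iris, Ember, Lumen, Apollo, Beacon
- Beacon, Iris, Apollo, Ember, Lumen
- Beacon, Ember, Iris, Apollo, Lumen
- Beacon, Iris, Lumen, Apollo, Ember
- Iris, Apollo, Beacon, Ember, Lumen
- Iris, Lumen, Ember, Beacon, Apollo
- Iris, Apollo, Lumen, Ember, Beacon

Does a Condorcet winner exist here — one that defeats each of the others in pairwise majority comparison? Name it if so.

Head-to-head results (7 voters total):
Apollo vs Iris: Iris wins 7–0.
Apollo vs Ember: Apollo wins 4–3.
Apollo vs Beacon: Beacon wins 4–3.
Apollo vs Lumen: Apollo wins 4–3.
Iris vs Ember: Iris wins 6–1.
Iris vs Beacon: Iris wins 4–3.
Iris vs Lumen: Iris wins 7–0.
Ember vs Beacon: Beacon wins 4–3.
Ember vs Lumen: Ember wins 4–3.
Beacon vs Lumen: Beacon wins 4–3.
Iris beats each rival — Apollo (7–0), Ember (6–1), Beacon (4–3), Lumen (7–0) — so Iris is the Condorcet winner.

Iris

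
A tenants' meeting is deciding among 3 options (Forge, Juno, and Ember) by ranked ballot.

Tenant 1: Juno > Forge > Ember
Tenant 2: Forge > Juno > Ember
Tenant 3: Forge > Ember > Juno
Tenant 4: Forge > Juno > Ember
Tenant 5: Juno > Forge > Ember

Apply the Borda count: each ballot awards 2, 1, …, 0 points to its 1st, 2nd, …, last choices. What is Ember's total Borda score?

1

Borda scores:
  Forge: 1 + 2 + 2 + 2 + 1 = 8
  Juno: 2 + 1 + 0 + 1 + 2 = 6
  Ember: 0 + 0 + 1 + 0 + 0 = 1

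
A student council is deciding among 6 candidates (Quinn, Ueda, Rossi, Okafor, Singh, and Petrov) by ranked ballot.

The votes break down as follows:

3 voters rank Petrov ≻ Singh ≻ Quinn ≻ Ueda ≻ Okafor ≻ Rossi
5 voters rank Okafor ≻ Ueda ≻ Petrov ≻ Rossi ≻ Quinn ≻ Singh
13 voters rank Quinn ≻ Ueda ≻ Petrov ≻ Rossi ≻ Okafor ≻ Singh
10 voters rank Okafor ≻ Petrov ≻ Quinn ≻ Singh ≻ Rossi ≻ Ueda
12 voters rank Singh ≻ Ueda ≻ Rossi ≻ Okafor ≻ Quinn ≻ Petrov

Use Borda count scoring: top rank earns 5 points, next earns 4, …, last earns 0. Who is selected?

Borda scores:
  Quinn: 3·3 + 5·1 + 13·5 + 10·3 + 12·1 = 121
  Ueda: 3·2 + 5·4 + 13·4 + 10·0 + 12·4 = 126
  Rossi: 3·0 + 5·2 + 13·2 + 10·1 + 12·3 = 82
  Okafor: 3·1 + 5·5 + 13·1 + 10·5 + 12·2 = 115
  Singh: 3·4 + 5·0 + 13·0 + 10·2 + 12·5 = 92
  Petrov: 3·5 + 5·3 + 13·3 + 10·4 + 12·0 = 109
Ueda has the highest total.

Ueda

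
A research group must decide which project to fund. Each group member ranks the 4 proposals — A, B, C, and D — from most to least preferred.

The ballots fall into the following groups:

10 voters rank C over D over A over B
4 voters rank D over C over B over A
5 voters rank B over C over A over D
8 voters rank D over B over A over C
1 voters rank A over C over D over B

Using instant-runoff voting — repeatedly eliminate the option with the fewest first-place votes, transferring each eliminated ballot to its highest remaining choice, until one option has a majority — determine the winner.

Round 1: D 12, C 10, B 5, A 1. A has the fewest and is eliminated.
Round 2: D 12, C 11, B 5. B has the fewest and is eliminated.
Round 3: C 16, D 12. C has a majority.

C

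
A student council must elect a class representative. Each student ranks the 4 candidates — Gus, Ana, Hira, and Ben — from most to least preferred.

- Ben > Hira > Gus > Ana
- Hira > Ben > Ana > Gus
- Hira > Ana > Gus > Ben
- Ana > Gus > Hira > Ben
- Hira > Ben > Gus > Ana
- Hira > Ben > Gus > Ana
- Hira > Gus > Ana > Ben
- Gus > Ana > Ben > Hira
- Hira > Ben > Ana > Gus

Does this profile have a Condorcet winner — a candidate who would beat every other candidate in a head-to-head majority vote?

Yes

Head-to-head results (9 voters total):
Gus vs Ana: Gus wins 5–4.
Gus vs Hira: Hira wins 7–2.
Gus vs Ben: Ben wins 5–4.
Ana vs Hira: Hira wins 7–2.
Ana vs Ben: Ben wins 5–4.
Hira vs Ben: Hira wins 7–2.
Hira beats each rival — Gus (7–2), Ana (7–2), Ben (7–2) — so Hira is the Condorcet winner.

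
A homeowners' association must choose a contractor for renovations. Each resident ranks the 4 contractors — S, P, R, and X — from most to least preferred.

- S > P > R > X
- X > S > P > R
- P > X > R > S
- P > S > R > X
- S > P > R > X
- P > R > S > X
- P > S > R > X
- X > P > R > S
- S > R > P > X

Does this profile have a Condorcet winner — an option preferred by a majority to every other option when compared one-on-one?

Yes

Head-to-head results (9 voters total):
S vs P: P wins 5–4.
S vs R: S wins 6–3.
S vs X: S wins 6–3.
P vs R: P wins 8–1.
P vs X: P wins 7–2.
R vs X: R wins 6–3.
P beats each rival — S (5–4), R (8–1), X (7–2) — so P is the Condorcet winner.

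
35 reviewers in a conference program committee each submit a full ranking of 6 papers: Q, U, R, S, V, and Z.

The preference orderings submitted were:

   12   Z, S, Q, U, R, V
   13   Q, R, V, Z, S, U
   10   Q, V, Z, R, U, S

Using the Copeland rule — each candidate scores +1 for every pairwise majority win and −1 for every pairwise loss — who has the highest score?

Q

Pairwise results:
  Q vs U: Q wins 35–0.
  Q vs R: Q wins 35–0.
  Q vs S: Q wins 23–12.
  Q vs V: Q wins 35–0.
  Q vs Z: Q wins 23–12.
  U vs R: R wins 23–12.
  U vs S: S wins 25–10.
  U vs V: V wins 23–12.
  U vs Z: Z wins 35–0.
  R vs S: R wins 23–12.
  R vs V: R wins 25–10.
  R vs Z: Z wins 22–13.
  S vs V: V wins 23–12.
  S vs Z: Z wins 35–0.
  V vs Z: V wins 23–12.
Copeland scores (wins − losses):
  Q: 5 − 0 = 5
  U: 0 − 5 = -5
  R: 3 − 2 = 1
  S: 1 − 4 = -3
  V: 3 − 2 = 1
  Z: 3 − 2 = 1
Q has the best Copeland score.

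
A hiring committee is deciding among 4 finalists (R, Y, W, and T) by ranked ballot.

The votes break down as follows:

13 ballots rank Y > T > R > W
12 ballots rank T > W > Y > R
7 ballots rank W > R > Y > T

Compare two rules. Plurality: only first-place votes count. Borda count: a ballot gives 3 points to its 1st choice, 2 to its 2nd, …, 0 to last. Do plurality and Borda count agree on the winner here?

Plurality first-place counts: R 0, Y 13, W 7, T 12 → Y.
Borda totals: R 27, Y 58, W 45, T 62 → T.
The two rules disagree: plurality picks Y, Borda picks T.

No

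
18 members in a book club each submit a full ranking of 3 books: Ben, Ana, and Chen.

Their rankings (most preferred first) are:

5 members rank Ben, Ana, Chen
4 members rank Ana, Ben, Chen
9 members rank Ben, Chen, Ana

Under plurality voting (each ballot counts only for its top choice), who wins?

First-place vote totals:
  Ben: 14
  Ana: 4
  Chen: 0
Ben has the most first-place votes.

Ben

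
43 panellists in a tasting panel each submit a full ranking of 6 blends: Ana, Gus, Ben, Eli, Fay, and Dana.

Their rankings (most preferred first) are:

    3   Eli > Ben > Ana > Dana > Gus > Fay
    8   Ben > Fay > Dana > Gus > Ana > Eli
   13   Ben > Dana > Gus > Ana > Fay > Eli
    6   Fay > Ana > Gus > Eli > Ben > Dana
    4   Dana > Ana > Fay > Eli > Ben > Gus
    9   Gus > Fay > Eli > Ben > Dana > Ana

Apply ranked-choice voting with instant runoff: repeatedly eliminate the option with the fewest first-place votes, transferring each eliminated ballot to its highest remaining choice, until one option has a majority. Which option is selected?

Round 1: Ben 21, Gus 9, Fay 6, Dana 4, Eli 3, Ana 0. Ana has the fewest and is eliminated.
Round 2: Ben 21, Gus 9, Fay 6, Dana 4, Eli 3. Eli has the fewest and is eliminated.
Round 3: Ben 24, Gus 9, Fay 6, Dana 4. Ben has a majority.

Ben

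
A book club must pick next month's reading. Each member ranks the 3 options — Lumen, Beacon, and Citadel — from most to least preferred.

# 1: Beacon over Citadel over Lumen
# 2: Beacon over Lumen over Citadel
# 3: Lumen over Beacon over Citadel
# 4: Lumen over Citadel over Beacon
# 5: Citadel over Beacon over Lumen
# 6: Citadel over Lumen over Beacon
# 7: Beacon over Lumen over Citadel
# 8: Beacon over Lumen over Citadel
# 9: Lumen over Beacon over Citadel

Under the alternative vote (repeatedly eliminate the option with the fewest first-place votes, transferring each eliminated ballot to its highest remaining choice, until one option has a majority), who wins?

Round 1: Beacon 4, Lumen 3, Citadel 2. Citadel has the fewest and is eliminated.
Round 2: Beacon 5, Lumen 4. Beacon has a majority.

Beacon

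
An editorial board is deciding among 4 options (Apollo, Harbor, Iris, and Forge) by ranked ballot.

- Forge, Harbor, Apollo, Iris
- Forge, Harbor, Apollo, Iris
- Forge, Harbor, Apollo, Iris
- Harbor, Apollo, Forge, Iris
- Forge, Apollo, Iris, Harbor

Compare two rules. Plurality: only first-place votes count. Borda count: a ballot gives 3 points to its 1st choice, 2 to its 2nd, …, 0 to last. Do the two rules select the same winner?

Plurality first-place counts: Apollo 0, Harbor 1, Iris 0, Forge 4 → Forge.
Borda totals: Apollo 7, Harbor 9, Iris 1, Forge 13 → Forge.
The two rules agree on Forge.

Yes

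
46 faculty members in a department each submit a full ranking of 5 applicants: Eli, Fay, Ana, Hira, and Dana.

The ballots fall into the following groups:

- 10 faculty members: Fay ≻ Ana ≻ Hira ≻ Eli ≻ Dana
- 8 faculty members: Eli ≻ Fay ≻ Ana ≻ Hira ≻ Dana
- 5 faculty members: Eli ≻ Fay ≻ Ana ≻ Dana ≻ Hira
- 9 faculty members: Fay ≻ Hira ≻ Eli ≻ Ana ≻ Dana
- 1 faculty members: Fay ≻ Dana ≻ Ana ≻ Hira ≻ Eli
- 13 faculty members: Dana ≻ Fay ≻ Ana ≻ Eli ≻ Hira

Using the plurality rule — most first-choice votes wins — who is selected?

First-place vote totals:
  Eli: 13
  Fay: 20
  Ana: 0
  Hira: 0
  Dana: 13
Fay has the most first-place votes.

Fay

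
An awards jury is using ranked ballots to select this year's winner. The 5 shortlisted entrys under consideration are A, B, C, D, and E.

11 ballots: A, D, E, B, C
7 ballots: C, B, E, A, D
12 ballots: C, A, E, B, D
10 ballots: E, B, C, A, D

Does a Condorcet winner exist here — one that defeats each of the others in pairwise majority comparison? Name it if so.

Head-to-head results (40 voters total):
A vs B: A wins 23–17.
A vs C: C wins 29–11.
A vs D: A wins 40–0.
A vs E: A wins 23–17.
B vs C: B wins 21–19.
B vs D: B wins 29–11.
B vs E: E wins 33–7.
C vs D: C wins 29–11.
C vs E: E wins 21–19.
D vs E: E wins 29–11.
No candidate beats all others: A beats B beats C beats A, a majority cycle.

None — there is no Condorcet winner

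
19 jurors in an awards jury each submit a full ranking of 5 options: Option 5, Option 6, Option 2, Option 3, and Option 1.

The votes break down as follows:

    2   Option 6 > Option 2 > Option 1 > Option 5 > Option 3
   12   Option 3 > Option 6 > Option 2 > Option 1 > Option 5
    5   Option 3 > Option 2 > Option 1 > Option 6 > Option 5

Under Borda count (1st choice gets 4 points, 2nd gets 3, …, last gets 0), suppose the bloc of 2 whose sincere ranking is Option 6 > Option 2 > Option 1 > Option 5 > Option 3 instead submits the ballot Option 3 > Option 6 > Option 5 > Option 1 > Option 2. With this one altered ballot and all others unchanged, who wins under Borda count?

Borda totals with the altered ballot: Option 5 4, Option 6 47, Option 2 39, Option 3 76, Option 1 24.
The winner is unchanged: still Option 3.

Option 3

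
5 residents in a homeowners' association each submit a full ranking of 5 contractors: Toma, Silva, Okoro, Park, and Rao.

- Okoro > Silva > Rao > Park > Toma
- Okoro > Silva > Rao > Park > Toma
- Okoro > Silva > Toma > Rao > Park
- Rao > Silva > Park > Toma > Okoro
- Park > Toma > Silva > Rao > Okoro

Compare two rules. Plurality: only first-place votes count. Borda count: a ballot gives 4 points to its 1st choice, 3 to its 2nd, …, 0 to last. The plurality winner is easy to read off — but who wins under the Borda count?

Silva

Plurality first-place counts: Toma 0, Silva 0, Okoro 3, Park 1, Rao 1 → Okoro.
Borda totals: Toma 6, Silva 14, Okoro 12, Park 8, Rao 10 → Silva.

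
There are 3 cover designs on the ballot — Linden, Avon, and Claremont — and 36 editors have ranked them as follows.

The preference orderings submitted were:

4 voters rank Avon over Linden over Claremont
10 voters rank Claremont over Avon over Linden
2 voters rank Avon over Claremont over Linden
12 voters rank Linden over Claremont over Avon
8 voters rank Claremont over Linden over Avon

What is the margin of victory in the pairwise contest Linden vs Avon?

4

Ballots ranking Linden above Avon: 12+8 = 20.
Ballots ranking Avon above Linden: 4+10+2 = 16.
Linden wins 20–16, a margin of 4.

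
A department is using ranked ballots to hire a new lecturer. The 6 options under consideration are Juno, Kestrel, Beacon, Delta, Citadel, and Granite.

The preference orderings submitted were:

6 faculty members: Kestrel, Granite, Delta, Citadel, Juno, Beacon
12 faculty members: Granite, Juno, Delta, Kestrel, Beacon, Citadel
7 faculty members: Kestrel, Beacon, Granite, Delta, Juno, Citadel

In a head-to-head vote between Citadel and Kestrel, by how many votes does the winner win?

Ballots ranking Citadel above Kestrel: 0.
Ballots ranking Kestrel above Citadel: 6+12+7 = 25.
Kestrel wins 25–0, a margin of 25.

25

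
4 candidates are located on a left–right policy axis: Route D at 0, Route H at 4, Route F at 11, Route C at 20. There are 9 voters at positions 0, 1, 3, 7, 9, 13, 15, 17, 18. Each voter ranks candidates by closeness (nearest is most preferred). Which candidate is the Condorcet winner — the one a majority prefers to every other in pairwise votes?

With single-peaked preferences on a line, the Condorcet winner is the candidate closest to the median voter.
The median voter (position 9) is closest to Route F at 11.
Check: Route F vs Route D — voters closer to Route F: 6 of 9.

Route F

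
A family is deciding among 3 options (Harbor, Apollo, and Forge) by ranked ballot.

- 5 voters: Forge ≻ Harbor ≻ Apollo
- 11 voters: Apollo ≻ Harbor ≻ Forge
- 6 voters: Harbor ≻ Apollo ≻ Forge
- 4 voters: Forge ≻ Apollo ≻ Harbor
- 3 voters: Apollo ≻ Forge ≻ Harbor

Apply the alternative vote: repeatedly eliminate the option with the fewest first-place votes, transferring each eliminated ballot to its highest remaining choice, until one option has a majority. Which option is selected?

Apollo

Round 1: Apollo 14, Forge 9, Harbor 6. Harbor has the fewest and is eliminated.
Round 2: Apollo 20, Forge 9. Apollo has a majority.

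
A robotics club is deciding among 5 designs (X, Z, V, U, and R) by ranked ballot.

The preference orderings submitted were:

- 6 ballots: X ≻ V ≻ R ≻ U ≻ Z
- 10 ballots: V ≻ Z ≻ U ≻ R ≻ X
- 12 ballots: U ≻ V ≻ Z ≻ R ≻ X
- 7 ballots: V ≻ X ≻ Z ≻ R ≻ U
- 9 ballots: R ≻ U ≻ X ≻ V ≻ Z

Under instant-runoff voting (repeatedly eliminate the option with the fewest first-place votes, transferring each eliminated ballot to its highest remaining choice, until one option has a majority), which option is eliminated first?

Round 1: V 17, U 12, R 9, X 6, Z 0. Z has the fewest and is eliminated.
Round 2: V 17, U 12, R 9, X 6. X has the fewest and is eliminated.
Round 3: V 23, U 12, R 9. V has a majority.

Z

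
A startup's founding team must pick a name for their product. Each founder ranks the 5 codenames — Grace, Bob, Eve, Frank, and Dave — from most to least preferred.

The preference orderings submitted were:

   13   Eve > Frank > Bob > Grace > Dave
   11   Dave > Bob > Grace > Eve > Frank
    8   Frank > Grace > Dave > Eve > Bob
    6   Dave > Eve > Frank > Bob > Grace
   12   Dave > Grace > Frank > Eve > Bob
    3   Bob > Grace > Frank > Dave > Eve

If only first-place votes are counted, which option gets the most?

Dave

First-place vote totals:
  Grace: 0
  Bob: 3
  Eve: 13
  Frank: 8
  Dave: 29
Dave has the most first-place votes.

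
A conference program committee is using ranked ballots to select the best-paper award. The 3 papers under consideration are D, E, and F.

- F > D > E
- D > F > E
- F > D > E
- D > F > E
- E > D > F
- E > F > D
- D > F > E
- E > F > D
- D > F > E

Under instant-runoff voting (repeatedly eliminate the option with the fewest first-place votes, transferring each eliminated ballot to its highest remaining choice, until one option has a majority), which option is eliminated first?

Round 1: D 4, E 3, F 2. F has the fewest and is eliminated.
Round 2: D 6, E 3. D has a majority.

F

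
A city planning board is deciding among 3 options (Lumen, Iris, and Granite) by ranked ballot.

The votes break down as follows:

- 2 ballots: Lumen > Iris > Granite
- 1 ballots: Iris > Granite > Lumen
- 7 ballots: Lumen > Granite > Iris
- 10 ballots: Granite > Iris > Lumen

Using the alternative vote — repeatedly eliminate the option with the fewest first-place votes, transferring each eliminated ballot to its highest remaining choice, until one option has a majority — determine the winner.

Round 1: Granite 10, Lumen 9, Iris 1. Iris has the fewest and is eliminated.
Round 2: Granite 11, Lumen 9. Granite has a majority.

Granite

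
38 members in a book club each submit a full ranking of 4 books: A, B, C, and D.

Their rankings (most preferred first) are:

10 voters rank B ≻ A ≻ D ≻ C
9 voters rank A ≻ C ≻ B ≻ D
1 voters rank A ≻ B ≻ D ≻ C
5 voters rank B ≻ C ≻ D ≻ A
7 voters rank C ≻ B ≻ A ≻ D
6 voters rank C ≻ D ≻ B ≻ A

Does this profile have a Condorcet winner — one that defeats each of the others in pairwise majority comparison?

No

Head-to-head results (38 voters total):
A vs B: B wins 28–10.
A vs C: A wins 20–18.
A vs D: A wins 27–11.
B vs C: C wins 22–16.
B vs D: B wins 32–6.
C vs D: C wins 27–11.
No candidate beats all others: A beats C beats B beats A, a majority cycle.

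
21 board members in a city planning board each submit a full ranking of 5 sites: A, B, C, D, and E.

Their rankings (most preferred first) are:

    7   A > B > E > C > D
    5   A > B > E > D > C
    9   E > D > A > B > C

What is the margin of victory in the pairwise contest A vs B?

21

Ballots ranking A above B: 7+5+9 = 21.
Ballots ranking B above A: 0.
A wins 21–0, a margin of 21.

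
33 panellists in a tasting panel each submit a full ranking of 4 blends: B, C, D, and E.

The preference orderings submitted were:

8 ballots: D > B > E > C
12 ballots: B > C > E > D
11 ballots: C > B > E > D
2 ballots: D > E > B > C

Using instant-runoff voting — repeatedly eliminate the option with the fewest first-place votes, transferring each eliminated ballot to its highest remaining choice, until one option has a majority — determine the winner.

Round 1: B 12, C 11, D 10, E 0. E has the fewest and is eliminated.
Round 2: B 12, C 11, D 10. D has the fewest and is eliminated.
Round 3: B 22, C 11. B has a majority.

B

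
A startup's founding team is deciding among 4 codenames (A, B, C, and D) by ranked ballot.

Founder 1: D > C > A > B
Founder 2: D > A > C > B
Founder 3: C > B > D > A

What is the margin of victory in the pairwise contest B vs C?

Ballots ranking B above C: 0.
Ballots ranking C above B: 3.
C wins 3–0, a margin of 3.

3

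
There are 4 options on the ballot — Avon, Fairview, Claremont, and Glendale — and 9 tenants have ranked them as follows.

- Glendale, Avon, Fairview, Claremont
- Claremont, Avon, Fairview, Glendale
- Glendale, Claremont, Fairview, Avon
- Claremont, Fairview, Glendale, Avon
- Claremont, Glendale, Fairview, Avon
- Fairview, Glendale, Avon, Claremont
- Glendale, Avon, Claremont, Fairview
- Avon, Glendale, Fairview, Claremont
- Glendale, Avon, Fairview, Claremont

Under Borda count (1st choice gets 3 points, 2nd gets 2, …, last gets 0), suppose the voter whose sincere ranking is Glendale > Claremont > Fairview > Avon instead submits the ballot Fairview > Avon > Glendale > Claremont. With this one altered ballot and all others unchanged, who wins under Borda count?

Glendale

Borda totals with the altered ballot: Avon 14, Fairview 13, Claremont 10, Glendale 17.
The winner is unchanged: still Glendale.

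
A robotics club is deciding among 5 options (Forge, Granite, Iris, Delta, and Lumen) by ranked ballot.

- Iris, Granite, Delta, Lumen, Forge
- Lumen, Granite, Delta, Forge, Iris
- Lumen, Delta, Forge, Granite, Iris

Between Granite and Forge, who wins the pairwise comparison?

Ballots ranking Granite above Forge: 2.
Ballots ranking Forge above Granite: 1.
Granite wins the head-to-head, 2–1.

Granite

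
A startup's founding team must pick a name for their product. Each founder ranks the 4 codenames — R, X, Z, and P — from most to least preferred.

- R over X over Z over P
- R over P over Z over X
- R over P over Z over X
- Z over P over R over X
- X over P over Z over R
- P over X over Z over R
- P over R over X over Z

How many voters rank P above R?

4

Ballots ranking P above R: 4.
Ballots ranking R above P: 3.
So 4 of 7 voters prefer P to R.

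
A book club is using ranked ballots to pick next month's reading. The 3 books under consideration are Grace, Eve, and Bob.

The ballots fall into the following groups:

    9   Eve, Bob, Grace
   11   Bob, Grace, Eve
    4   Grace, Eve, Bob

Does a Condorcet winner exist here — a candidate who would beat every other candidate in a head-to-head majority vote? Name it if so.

Head-to-head results (24 voters total):
Grace vs Eve: Grace wins 15–9.
Grace vs Bob: Bob wins 20–4.
Eve vs Bob: Eve wins 13–11.
No candidate beats all others: Grace beats Eve beats Bob beats Grace, a majority cycle.

No Condorcet winner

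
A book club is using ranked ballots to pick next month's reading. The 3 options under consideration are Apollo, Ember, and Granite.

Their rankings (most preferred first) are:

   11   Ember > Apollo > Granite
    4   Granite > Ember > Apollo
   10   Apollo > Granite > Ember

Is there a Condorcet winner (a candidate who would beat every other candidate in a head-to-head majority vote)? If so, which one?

Head-to-head results (25 voters total):
Apollo vs Ember: Ember wins 15–10.
Apollo vs Granite: Apollo wins 21–4.
Ember vs Granite: Granite wins 14–11.
No candidate beats all others: Apollo beats Granite beats Ember beats Apollo, a majority cycle.

None — there is no Condorcet winner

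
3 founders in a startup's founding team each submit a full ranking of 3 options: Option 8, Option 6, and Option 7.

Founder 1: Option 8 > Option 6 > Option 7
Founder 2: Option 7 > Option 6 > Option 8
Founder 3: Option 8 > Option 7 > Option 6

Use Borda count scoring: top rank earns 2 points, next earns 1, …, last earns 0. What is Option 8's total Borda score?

4

Borda scores:
  Option 8: 2 + 0 + 2 = 4
  Option 6: 1 + 1 + 0 = 2
  Option 7: 0 + 2 + 1 = 3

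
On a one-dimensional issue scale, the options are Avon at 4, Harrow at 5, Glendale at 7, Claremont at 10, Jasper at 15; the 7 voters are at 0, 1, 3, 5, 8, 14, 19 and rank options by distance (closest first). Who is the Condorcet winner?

Harrow

With single-peaked preferences on a line, the Condorcet winner is the candidate closest to the median voter.
The median voter (position 5) is closest to Harrow at 5.
Check: Harrow vs Glendale — voters closer to Harrow: 4 of 7.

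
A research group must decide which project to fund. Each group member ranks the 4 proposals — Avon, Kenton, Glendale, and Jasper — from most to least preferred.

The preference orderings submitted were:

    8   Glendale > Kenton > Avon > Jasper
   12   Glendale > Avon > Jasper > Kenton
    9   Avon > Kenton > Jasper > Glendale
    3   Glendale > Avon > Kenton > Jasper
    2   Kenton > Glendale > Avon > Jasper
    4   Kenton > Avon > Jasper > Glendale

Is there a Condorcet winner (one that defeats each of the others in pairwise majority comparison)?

Yes

Head-to-head results (38 voters total):
Avon vs Kenton: Avon wins 24–14.
Avon vs Glendale: Glendale wins 25–13.
Avon vs Jasper: Avon wins 38–0.
Kenton vs Glendale: Glendale wins 23–15.
Kenton vs Jasper: Kenton wins 26–12.
Glendale vs Jasper: Glendale wins 25–13.
Glendale beats each rival — Avon (25–13), Kenton (23–15), Jasper (25–13) — so Glendale is the Condorcet winner.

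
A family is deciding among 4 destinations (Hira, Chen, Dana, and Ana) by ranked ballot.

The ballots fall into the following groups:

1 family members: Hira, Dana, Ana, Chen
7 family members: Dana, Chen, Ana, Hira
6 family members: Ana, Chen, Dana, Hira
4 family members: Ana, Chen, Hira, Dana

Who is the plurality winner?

First-place vote totals:
  Hira: 1
  Chen: 0
  Dana: 7
  Ana: 10
Ana has the most first-place votes.

Ana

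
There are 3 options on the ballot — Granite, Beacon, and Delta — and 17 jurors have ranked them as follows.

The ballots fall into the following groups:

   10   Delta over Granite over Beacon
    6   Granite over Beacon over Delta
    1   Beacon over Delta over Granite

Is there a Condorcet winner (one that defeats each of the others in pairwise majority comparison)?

Head-to-head results (17 voters total):
Granite vs Beacon: Granite wins 16–1.
Granite vs Delta: Delta wins 11–6.
Beacon vs Delta: Delta wins 10–7.
Delta beats each rival — Granite (11–6), Beacon (10–7) — so Delta is the Condorcet winner.

Yes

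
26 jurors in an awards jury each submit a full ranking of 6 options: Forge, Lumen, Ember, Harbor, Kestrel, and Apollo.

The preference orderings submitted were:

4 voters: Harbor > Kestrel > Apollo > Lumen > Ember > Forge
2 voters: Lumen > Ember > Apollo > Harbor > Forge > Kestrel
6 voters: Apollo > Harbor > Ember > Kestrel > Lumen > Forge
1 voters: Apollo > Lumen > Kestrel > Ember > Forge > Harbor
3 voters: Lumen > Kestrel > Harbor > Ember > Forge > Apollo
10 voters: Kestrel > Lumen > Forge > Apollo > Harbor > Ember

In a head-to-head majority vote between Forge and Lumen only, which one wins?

Ballots ranking Forge above Lumen: 0.
Ballots ranking Lumen above Forge: 4+2+6+1+3+10 = 26.
Lumen wins the head-to-head, 26–0.

Lumen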